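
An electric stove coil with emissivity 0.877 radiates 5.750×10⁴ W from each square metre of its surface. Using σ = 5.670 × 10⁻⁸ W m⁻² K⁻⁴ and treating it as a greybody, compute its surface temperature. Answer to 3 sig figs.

I = εσT⁴, so T = (I/εσ)^(1/4) = (5.750×10⁴/(0.877×5.670×10⁻⁸))^(1/4) = 1.04×10³ K.

T ≈ 1.04×10³ K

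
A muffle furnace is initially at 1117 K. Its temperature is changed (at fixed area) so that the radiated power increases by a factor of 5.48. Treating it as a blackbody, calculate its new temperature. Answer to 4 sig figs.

T₂ ≈ 1709 K

P ∝ T⁴, so T₂/T₁ = (P₂/P₁)^(1/4) = (5.48)^(1/4) = 1.53001.
T₂ = 1117 × 1.53001 = 1709 K.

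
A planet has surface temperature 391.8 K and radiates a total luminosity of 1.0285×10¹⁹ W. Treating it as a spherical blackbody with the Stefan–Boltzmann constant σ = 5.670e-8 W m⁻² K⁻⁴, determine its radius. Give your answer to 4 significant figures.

R ≈ 2.475×10⁷ m

L = 4πR²σT⁴ ⇒ R = √(L/(4πσT⁴)).
σT⁴ = 1336.11 W/m², so R = √(1.0285×10¹⁹/(4π×1336.11)) = 2.475×10⁷ m.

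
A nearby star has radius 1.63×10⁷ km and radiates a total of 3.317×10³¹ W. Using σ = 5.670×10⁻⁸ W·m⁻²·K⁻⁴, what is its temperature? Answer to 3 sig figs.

Surface area A = 4πR² = 4π(1.63×10¹⁰ m)² = 3.33876×10²¹ m².
P = σAT⁴ ⇒ T = (P/(σA))^(1/4) = (3.317×10³¹/(5.670×10⁻⁸×3.33876×10²¹))^(1/4) = 2.05×10⁴ K.

T ≈ 2.05×10⁴ K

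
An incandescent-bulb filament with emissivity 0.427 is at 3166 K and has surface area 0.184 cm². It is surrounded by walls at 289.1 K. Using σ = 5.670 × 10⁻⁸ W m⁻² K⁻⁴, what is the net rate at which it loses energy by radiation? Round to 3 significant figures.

Net loss ≈ 44.8 W

Area A = 0.184 cm² = 1.84×10⁻⁵ m².
Net radiated power P_net = εσA(T⁴ − T₀⁴) = 0.427×5.670×10⁻⁸×1.84×10⁻⁵×(3166⁴ − 289.1⁴).
T⁴ − T₀⁴ = 1.00472×10¹⁴ − 6.98542×10⁹ = 1.00465×10¹⁴ K⁴, so P_net = 44.8 W.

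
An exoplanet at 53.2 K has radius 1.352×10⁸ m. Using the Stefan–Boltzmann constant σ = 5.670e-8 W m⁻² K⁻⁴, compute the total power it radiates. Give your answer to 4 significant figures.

P ≈ 1.043×10¹⁷ W

Surface area A = 4πR² = 4π(1.352×10⁸ m)² = 2.29701×10¹⁷ m².
P = σAT⁴ = 5.670×10⁻⁸ × 2.29701×10¹⁷ × (53.2)⁴ = 1.043×10¹⁷ W.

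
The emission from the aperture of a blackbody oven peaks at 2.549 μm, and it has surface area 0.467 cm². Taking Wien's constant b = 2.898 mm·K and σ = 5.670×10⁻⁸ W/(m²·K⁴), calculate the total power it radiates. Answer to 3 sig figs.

P ≈ 4.42 W

Wien's law: T = b/λ_max = 2.898×10⁻³/2.549×10⁻⁶ = 1136.92 K.
Area A = 0.467 cm² = 4.67×10⁻⁵ m².
Then P = σAT⁴ = 5.670×10⁻⁸×4.67×10⁻⁵×(1136.92)⁴ = 4.42 W.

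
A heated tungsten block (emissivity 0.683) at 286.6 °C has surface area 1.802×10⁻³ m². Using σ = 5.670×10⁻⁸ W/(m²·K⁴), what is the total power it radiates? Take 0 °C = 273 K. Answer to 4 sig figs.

T = 286.6 °C + 273 = 559.6 K.
Area A = 1.802×10⁻³ m².
P = εσAT⁴ = 0.683 × 5.670×10⁻⁸ × 1.802×10⁻³ × (559.6)⁴ = 6.843 W.

P ≈ 6.843 W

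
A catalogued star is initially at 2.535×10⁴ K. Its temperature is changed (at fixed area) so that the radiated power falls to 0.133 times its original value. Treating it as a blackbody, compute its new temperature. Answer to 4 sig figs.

T₂ ≈ 1.531×10⁴ K

P ∝ T⁴, so T₂/T₁ = (P₂/P₁)^(1/4) = (0.133)^(1/4) = 0.603897.
T₂ = 2.535×10⁴ × 0.603897 = 1.531×10⁴ K.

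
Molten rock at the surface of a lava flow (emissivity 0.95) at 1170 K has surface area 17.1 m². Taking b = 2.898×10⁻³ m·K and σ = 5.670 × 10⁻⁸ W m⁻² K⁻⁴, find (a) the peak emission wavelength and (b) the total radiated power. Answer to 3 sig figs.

(a) λ_max = b/T = 2.898×10⁻³/1170 = 2.477×10⁻⁶ m = 2.48×10³ nm.
Area A = 17.1 m².
(b) P = εσAT⁴ = 0.95×5.670×10⁻⁸×17.1×(1170)⁴ = 1.73×10⁶ W.

λ_max ≈ 2.48×10³ nm; P ≈ 1.73×10⁶ W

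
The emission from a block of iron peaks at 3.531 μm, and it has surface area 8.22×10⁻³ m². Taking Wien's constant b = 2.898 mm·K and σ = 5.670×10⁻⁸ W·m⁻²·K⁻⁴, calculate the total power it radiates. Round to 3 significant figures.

P ≈ 211 W

Wien's law: T = b/λ_max = 2.898×10⁻³/3.531×10⁻⁶ = 820.731 K.
Area A = 8.22×10⁻³ m².
Then P = σAT⁴ = 5.670×10⁻⁸×8.22×10⁻³×(820.731)⁴ = 211 W.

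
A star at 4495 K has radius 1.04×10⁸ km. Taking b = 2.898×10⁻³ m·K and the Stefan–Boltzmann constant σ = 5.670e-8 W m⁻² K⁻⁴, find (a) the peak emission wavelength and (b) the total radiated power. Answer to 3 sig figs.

(a) λ_max = b/T = 2.898×10⁻³/4495 = 6.447×10⁻⁷ m = 645 nm.
Surface area A = 4πR² = 4π(1.04×10¹¹ m)² = 1.35918×10²³ m².
(b) P = σAT⁴ = 5.670×10⁻⁸×1.35918×10²³×(4495)⁴ = 3.15×10³⁰ W.

λ_max ≈ 645 nm; P ≈ 3.15×10³⁰ W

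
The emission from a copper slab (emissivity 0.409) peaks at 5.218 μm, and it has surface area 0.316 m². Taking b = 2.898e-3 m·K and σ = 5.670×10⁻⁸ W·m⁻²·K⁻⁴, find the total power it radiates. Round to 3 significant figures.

P ≈ 697 W

Wien's law: T = b/λ_max = 2.898×10⁻³/5.218×10⁻⁶ = 555.385 K.
Area A = 0.316 m².
Then P = εσAT⁴ = 0.409×5.670×10⁻⁸×0.316×(555.385)⁴ = 697 W.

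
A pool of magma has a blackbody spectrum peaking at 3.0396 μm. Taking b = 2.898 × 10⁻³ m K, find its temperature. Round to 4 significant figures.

T ≈ 953.4 K

Wien's law gives T = b/λ_max = (2.898×10⁻³ m·K)/(3.0396×10⁻⁶ m) = 953.4 K.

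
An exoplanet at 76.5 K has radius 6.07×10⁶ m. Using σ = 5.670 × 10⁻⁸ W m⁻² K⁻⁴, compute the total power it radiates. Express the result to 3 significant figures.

Surface area A = 4πR² = 4π(6.07×10⁶ m)² = 4.63007×10¹⁴ m².
P = σAT⁴ = 5.670×10⁻⁸ × 4.63007×10¹⁴ × (76.5)⁴ = 8.99×10¹⁴ W.

P ≈ 8.99×10¹⁴ W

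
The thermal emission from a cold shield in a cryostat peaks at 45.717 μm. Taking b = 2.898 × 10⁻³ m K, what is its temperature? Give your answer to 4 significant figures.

T ≈ 63.39 K

Wien's law gives T = b/λ_max = (2.898×10⁻³ m·K)/(4.5717×10⁻⁵ m) = 63.39 K.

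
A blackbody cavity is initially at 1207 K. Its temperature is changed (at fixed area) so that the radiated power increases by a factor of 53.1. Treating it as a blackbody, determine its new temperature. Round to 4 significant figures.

P ∝ T⁴, so T₂/T₁ = (P₂/P₁)^(1/4) = (53.1)^(1/4) = 2.69944.
T₂ = 1207 × 2.69944 = 3258 K.

T₂ ≈ 3258 K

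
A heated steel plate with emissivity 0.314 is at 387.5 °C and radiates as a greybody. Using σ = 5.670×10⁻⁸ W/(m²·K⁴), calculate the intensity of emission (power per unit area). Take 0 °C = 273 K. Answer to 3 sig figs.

I ≈ 3.39×10³ W/m²

T = 387.5 °C + 273 = 660.5 K.
Stefan–Boltzmann: I = εσT⁴ = 0.314 × 5.670×10⁻⁸ × (660.5)⁴ = 3.39×10³ W/m².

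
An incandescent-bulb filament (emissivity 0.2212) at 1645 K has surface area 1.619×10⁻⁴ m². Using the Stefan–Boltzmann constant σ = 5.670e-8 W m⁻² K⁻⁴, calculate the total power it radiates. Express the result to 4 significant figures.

Area A = 1.619×10⁻⁴ m².
P = εσAT⁴ = 0.2212 × 5.670×10⁻⁸ × 1.619×10⁻⁴ × (1645)⁴ = 14.87 W.

P ≈ 14.87 W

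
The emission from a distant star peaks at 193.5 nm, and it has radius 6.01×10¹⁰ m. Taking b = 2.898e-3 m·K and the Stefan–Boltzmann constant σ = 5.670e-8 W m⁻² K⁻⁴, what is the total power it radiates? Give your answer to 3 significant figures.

P ≈ 1.29×10³² W

Wien's law: T = b/λ_max = 2.898×10⁻³/1.935×10⁻⁷ = 14976.7 K.
Surface area A = 4πR² = 4π(6.01×10¹⁰ m)² = 4.53899×10²² m².
Then P = σAT⁴ = 5.670×10⁻⁸×4.53899×10²²×(14976.7)⁴ = 1.29×10³² W.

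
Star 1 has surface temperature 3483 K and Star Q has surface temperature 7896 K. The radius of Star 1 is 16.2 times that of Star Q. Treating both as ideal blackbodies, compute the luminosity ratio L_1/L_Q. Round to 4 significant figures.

L ∝ R²T⁴, so L_1/L_Q = (R_1/R_Q)²(T_1/T_Q)⁴ = (16.2)² × (3483/7896)⁴ = 262.44 × 0.0378604 = 9.936.

L_1/L_Q ≈ 9.936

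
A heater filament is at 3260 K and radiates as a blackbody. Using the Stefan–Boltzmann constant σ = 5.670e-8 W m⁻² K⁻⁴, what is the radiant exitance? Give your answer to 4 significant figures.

I ≈ 6.404×10⁶ W/m²

Stefan–Boltzmann: I = σT⁴ = 5.670×10⁻⁸ × (3260)⁴ = 6.404×10⁶ W/m².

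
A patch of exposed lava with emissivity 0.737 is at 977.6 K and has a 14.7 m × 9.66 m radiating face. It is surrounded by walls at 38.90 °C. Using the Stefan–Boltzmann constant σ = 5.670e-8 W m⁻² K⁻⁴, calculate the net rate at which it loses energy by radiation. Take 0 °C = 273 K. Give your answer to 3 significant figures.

Surroundings: T = 38.90 °C + 273 = 311.90 K.
Area A = 14.7 × 9.66 = 142.002 m².
Net radiated power P_net = εσA(T⁴ − T₀⁴) = 0.737×5.670×10⁻⁸×142.002×(977.6⁴ − 311.90⁴).
T⁴ − T₀⁴ = 9.13366×10¹¹ − 9.46371×10⁹ = 9.03902×10¹¹ K⁴, so P_net = 5.36×10⁶ W.

Net loss ≈ 5.36×10⁶ W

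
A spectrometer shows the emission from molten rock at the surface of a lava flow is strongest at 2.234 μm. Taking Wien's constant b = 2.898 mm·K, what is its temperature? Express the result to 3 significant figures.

T ≈ 1.30×10³ K

Wien's law gives T = b/λ_max = (2.898×10⁻³ m·K)/(2.234×10⁻⁶ m) = 1.30×10³ K.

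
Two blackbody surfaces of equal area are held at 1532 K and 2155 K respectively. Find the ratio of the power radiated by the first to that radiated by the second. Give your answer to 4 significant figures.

With equal areas, P₁/P₂ = (T₁/T₂)⁴ = (1532/2155)⁴ = 0.2554.

P₁/P₂ ≈ 0.2554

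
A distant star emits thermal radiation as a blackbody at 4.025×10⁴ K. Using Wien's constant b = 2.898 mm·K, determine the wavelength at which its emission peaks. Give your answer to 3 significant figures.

λ_max ≈ 72.0 nm

Wien's displacement law: λ_max = b/T = (2.898×10⁻³ m·K)/(4.025×10⁴ K) = 7.200×10⁻⁸ m.
That is 72.0 nm, in the ultraviolet range.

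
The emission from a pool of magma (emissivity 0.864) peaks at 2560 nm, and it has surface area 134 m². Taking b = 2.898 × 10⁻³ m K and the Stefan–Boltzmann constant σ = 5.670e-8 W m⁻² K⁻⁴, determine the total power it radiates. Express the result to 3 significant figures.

Wien's law: T = b/λ_max = 2.898×10⁻³/2.560×10⁻⁶ = 1132.03 K.
Area A = 134 m².
Then P = εσAT⁴ = 0.864×5.670×10⁻⁸×134×(1132.03)⁴ = 1.08×10⁷ W.

P ≈ 1.08×10⁷ W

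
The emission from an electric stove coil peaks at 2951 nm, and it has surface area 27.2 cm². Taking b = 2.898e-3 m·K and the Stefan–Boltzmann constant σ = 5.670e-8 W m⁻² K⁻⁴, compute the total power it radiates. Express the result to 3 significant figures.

Wien's law: T = b/λ_max = 2.898×10⁻³/2.951×10⁻⁶ = 982.040 K.
Area A = 27.2 cm² = 2.72×10⁻³ m².
Then P = σAT⁴ = 5.670×10⁻⁸×2.72×10⁻³×(982.040)⁴ = 143 W.

P ≈ 143 W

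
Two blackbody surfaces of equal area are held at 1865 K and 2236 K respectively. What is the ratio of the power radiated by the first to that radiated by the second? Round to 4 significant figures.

With equal areas, P₁/P₂ = (T₁/T₂)⁴ = (1865/2236)⁴ = 0.4840.

P₁/P₂ ≈ 0.4840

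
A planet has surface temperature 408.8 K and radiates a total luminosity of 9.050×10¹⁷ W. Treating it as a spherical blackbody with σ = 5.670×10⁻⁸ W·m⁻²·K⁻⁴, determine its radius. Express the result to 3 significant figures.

R ≈ 6.74×10⁶ m

L = 4πR²σT⁴ ⇒ R = √(L/(4πσT⁴)).
σT⁴ = 1583.53 W/m², so R = √(9.050×10¹⁷/(4π×1583.53)) = 6.74×10⁶ m.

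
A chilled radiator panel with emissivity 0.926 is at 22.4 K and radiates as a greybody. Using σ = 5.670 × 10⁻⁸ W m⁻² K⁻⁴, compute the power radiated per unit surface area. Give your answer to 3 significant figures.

I ≈ 0.0132 W/m²

Stefan–Boltzmann: I = εσT⁴ = 0.926 × 5.670×10⁻⁸ × (22.4)⁴ = 0.0132 W/m².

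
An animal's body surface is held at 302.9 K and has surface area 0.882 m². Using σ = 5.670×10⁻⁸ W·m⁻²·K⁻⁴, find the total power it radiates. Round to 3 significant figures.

Area A = 0.882 m².
P = σAT⁴ = 5.670×10⁻⁸ × 0.882 × (302.9)⁴ = 421 W.

P ≈ 421 W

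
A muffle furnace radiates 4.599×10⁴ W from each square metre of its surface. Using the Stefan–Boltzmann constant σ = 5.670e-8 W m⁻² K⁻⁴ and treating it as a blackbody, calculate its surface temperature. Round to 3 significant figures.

I = σT⁴, so T = (I/σ)^(1/4) = (4.599×10⁴/(5.670×10⁻⁸))^(1/4) = 949 K.

T ≈ 949 K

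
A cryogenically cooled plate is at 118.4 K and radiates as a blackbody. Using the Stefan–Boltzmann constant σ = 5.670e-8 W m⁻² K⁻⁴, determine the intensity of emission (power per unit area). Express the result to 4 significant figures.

I ≈ 11.14 W/m²

Stefan–Boltzmann: I = σT⁴ = 5.670×10⁻⁸ × (118.4)⁴ = 11.14 W/m².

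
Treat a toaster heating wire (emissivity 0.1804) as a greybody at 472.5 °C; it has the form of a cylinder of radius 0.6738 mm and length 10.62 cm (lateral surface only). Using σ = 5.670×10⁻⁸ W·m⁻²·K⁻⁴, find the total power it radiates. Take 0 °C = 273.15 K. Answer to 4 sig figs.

T = 472.5 °C + 273.15 = 745.65 K.
Lateral area A = 2πrL = 2π×6.738×10⁻⁴×0.1062 = 4.49609×10⁻⁴ m².
P = εσAT⁴ = 0.1804 × 5.670×10⁻⁸ × 4.49609×10⁻⁴ × (745.65)⁴ = 1.422 W.

P ≈ 1.422 W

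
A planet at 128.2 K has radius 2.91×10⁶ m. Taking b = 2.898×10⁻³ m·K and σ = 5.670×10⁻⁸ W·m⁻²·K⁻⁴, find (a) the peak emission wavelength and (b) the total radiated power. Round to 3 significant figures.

λ_max ≈ 22.6 μm; P ≈ 1.63×10¹⁵ W

(a) λ_max = b/T = 2.898×10⁻³/128.2 = 2.261×10⁻⁵ m = 22.6 μm.
Surface area A = 4πR² = 4π(2.91×10⁶ m)² = 1.06413×10¹⁴ m².
(b) P = σAT⁴ = 5.670×10⁻⁸×1.06413×10¹⁴×(128.2)⁴ = 1.63×10¹⁵ W.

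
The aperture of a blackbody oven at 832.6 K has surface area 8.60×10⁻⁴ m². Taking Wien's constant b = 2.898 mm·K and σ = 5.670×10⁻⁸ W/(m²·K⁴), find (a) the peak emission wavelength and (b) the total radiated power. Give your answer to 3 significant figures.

(a) λ_max = b/T = 2.898×10⁻³/832.6 = 3.481×10⁻⁶ m = 3.48 μm.
Area A = 8.60×10⁻⁴ m².
(b) P = σAT⁴ = 5.670×10⁻⁸×8.60×10⁻⁴×(832.6)⁴ = 23.4 W.

λ_max ≈ 3.48 μm; P ≈ 23.4 W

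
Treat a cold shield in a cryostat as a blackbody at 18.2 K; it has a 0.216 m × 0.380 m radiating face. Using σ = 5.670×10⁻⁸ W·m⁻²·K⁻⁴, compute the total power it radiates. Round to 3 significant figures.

P ≈ 5.11×10⁻⁴ W

Area A = 0.216 × 0.380 = 0.08208 m².
P = σAT⁴ = 5.670×10⁻⁸ × 0.08208 × (18.2)⁴ = 5.11×10⁻⁴ W.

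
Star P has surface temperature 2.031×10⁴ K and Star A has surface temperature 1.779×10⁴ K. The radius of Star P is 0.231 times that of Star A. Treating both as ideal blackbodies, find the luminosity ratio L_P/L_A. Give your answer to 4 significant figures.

L_P/L_A ≈ 0.09065

L ∝ R²T⁴, so L_P/L_A = (R_P/R_A)²(T_P/T_A)⁴ = (0.231)² × (2.031×10⁴/1.779×10⁴)⁴ = 0.053361 × 1.69878 = 0.09065.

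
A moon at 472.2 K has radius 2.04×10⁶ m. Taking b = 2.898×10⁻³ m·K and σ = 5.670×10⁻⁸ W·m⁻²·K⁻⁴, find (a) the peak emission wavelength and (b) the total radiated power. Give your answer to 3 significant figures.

(a) λ_max = b/T = 2.898×10⁻³/472.2 = 6.137×10⁻⁶ m = 6.14 μm.
Surface area A = 4πR² = 4π(2.04×10⁶ m)² = 5.22962×10¹³ m².
(b) P = σAT⁴ = 5.670×10⁻⁸×5.22962×10¹³×(472.2)⁴ = 1.47×10¹⁷ W.

λ_max ≈ 6.14 μm; P ≈ 1.47×10¹⁷ W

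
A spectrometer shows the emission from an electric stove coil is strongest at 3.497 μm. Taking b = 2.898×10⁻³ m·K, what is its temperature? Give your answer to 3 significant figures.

T ≈ 829 K

Wien's law gives T = b/λ_max = (2.898×10⁻³ m·K)/(3.497×10⁻⁶ m) = 829 K.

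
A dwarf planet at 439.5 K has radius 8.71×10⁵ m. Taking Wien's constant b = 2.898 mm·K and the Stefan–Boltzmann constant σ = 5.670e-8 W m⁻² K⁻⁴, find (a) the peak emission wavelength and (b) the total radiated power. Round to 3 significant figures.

λ_max ≈ 6.59 μm; P ≈ 2.02×10¹⁶ W

(a) λ_max = b/T = 2.898×10⁻³/439.5 = 6.594×10⁻⁶ m = 6.59 μm.
Surface area A = 4πR² = 4π(8.71×10⁵ m)² = 9.53336×10¹² m².
(b) P = σAT⁴ = 5.670×10⁻⁸×9.53336×10¹²×(439.5)⁴ = 2.02×10¹⁶ W.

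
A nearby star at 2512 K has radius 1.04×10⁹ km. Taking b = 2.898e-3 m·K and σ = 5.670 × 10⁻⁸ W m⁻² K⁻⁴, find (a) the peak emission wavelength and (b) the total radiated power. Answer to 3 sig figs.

λ_max ≈ 1.15×10³ nm; P ≈ 3.07×10³¹ W

(a) λ_max = b/T = 2.898×10⁻³/2512 = 1.154×10⁻⁶ m = 1.15×10³ nm.
Surface area A = 4πR² = 4π(1.04×10¹² m)² = 1.35918×10²⁵ m².
(b) P = σAT⁴ = 5.670×10⁻⁸×1.35918×10²⁵×(2512)⁴ = 3.07×10³¹ W.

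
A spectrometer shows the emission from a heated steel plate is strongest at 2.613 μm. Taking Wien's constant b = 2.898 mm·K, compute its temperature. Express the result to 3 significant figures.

T ≈ 1.11×10³ K

Wien's law gives T = b/λ_max = (2.898×10⁻³ m·K)/(2.613×10⁻⁶ m) = 1.11×10³ K.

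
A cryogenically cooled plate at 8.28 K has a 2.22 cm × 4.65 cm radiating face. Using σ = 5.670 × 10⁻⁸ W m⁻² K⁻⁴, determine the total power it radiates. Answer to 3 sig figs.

Area A = 0.0222 × 0.0465 = 1.0323×10⁻³ m².
P = σAT⁴ = 5.670×10⁻⁸ × 1.0323×10⁻³ × (8.28)⁴ = 2.75×10⁻⁷ W.

P ≈ 2.75×10⁻⁷ W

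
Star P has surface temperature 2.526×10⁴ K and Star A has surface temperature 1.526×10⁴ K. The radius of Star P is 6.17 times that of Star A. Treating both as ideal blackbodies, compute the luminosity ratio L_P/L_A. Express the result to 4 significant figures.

L ∝ R²T⁴, so L_P/L_A = (R_P/R_A)²(T_P/T_A)⁴ = (6.17)² × (2.526×10⁴/1.526×10⁴)⁴ = 38.0689 × 7.50784 = 285.8.

L_P/L_A ≈ 285.8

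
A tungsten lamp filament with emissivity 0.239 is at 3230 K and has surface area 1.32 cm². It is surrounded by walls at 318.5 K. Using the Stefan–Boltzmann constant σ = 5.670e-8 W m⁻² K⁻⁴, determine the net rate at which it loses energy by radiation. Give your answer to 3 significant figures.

Area A = 1.32 cm² = 1.32×10⁻⁴ m².
Net radiated power P_net = εσA(T⁴ − T₀⁴) = 0.239×5.670×10⁻⁸×1.32×10⁻⁴×(3230⁴ − 318.5⁴).
T⁴ − T₀⁴ = 1.08845×10¹⁴ − 1.02905×10¹⁰ = 1.08835×10¹⁴ K⁴, so P_net = 195 W.

Net loss ≈ 195 W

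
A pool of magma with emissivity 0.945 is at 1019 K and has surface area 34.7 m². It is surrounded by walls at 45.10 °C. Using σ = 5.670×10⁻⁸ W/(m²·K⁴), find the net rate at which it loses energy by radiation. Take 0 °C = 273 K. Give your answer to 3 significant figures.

Net loss ≈ 1.99×10⁶ W

Surroundings: T = 45.10 °C + 273 = 318.10 K.
Area A = 34.7 m².
Net radiated power P_net = εσA(T⁴ − T₀⁴) = 0.945×5.670×10⁻⁸×34.7×(1019⁴ − 318.10⁴).
T⁴ − T₀⁴ = 1.07819×10¹² − 1.02389×10¹⁰ = 1.06795×10¹² K⁴, so P_net = 1.99×10⁶ W.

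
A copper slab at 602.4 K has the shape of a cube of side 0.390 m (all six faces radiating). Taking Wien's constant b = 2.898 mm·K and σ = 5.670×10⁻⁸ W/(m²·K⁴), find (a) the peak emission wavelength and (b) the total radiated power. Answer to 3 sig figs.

(a) λ_max = b/T = 2.898×10⁻³/602.4 = 4.811×10⁻⁶ m = 4.81 μm.
Area A = 6s² = 6×(0.390 m)² = 0.9126 m².
(b) P = σAT⁴ = 5.670×10⁻⁸×0.9126×(602.4)⁴ = 6.81×10³ W.

λ_max ≈ 4.81 μm; P ≈ 6.81×10³ W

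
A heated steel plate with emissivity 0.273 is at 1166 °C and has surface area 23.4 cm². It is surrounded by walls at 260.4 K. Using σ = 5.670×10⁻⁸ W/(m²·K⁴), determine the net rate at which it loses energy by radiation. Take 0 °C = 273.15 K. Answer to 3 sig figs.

Net loss ≈ 155 W

T = 1166 °C + 273.15 = 1439.15 K.
Area A = 23.4 cm² = 2.34×10⁻³ m².
Net radiated power P_net = εσA(T⁴ − T₀⁴) = 0.273×5.670×10⁻⁸×2.34×10⁻³×(1439.15⁴ − 260.4⁴).
T⁴ − T₀⁴ = 4.28967×10¹² − 4.59795×10⁹ = 4.28507×10¹² K⁴, so P_net = 155 W.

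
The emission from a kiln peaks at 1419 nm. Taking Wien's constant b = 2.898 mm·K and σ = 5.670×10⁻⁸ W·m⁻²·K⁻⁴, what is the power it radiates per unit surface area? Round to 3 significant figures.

I ≈ 9.86×10⁵ W/m²

Wien's law: T = b/λ_max = 2.898×10⁻³/1.419×10⁻⁶ = 2042.28 K.
Then I = σT⁴ = 5.670×10⁻⁸×(2042.28)⁴ = 9.86×10⁵ W/m².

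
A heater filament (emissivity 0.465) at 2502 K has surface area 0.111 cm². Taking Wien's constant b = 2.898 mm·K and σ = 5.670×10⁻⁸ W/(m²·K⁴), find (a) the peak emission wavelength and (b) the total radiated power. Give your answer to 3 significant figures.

λ_max ≈ 1.16×10³ nm; P ≈ 11.5 W

(a) λ_max = b/T = 2.898×10⁻³/2502 = 1.158×10⁻⁶ m = 1.16×10³ nm.
Area A = 0.111 cm² = 1.11×10⁻⁵ m².
(b) P = εσAT⁴ = 0.465×5.670×10⁻⁸×1.11×10⁻⁵×(2502)⁴ = 11.5 W.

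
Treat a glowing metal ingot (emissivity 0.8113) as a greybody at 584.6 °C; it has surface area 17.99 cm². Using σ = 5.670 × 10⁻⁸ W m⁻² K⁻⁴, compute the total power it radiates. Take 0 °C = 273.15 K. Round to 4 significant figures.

P ≈ 44.80 W

T = 584.6 °C + 273.15 = 857.75 K.
Area A = 17.99 cm² = 1.799×10⁻³ m².
P = εσAT⁴ = 0.8113 × 5.670×10⁻⁸ × 1.799×10⁻³ × (857.75)⁴ = 44.80 W.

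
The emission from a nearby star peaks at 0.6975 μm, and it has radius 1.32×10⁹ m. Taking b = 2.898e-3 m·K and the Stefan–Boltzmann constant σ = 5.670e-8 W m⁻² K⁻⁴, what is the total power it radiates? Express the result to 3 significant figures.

Wien's law: T = b/λ_max = 2.898×10⁻³/6.975×10⁻⁷ = 4154.84 K.
Surface area A = 4πR² = 4π(1.32×10⁹ m)² = 2.18956×10¹⁹ m².
Then P = σAT⁴ = 5.670×10⁻⁸×2.18956×10¹⁹×(4154.84)⁴ = 3.70×10²⁶ W.

P ≈ 3.70×10²⁶ W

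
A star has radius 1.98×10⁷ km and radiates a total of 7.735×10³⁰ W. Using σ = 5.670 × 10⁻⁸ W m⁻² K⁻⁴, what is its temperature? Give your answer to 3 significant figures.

Surface area A = 4πR² = 4π(1.98×10¹⁰ m)² = 4.92652×10²¹ m².
P = σAT⁴ ⇒ T = (P/(σA))^(1/4) = (7.735×10³⁰/(5.670×10⁻⁸×4.92652×10²¹))^(1/4) = 1.29×10⁴ K.

T ≈ 1.29×10⁴ K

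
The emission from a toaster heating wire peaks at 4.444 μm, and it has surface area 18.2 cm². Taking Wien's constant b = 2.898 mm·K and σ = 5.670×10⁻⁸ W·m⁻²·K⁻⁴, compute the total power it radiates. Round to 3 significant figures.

P ≈ 18.7 W

Wien's law: T = b/λ_max = 2.898×10⁻³/4.444×10⁻⁶ = 652.115 K.
Area A = 18.2 cm² = 1.82×10⁻³ m².
Then P = σAT⁴ = 5.670×10⁻⁸×1.82×10⁻³×(652.115)⁴ = 18.7 W.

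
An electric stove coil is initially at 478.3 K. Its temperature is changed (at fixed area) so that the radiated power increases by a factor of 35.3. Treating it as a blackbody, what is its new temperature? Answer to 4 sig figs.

T₂ ≈ 1166 K

P ∝ T⁴, so T₂/T₁ = (P₂/P₁)^(1/4) = (35.3)^(1/4) = 2.43749.
T₂ = 478.3 × 2.43749 = 1166 K.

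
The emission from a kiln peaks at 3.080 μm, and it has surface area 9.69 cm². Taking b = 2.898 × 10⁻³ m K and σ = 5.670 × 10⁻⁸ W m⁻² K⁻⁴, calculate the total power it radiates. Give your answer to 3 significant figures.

Wien's law: T = b/λ_max = 2.898×10⁻³/3.080×10⁻⁶ = 940.909 K.
Area A = 9.69 cm² = 9.69×10⁻⁴ m².
Then P = σAT⁴ = 5.670×10⁻⁸×9.69×10⁻⁴×(940.909)⁴ = 43.1 W.

P ≈ 43.1 W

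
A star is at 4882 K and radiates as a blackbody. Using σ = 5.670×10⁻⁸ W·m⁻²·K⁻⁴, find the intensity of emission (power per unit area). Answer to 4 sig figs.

Stefan–Boltzmann: I = σT⁴ = 5.670×10⁻⁸ × (4882)⁴ = 3.221×10⁷ W/m².

I ≈ 3.221×10⁷ W/m²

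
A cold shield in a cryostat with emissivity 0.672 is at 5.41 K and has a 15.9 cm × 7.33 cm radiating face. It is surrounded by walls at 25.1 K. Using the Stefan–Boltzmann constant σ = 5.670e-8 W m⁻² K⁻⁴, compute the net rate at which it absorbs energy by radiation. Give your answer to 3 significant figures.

Area A = 0.159 × 0.0733 = 0.0116547 m².
Net radiated power P_net = εσA(T⁴ − T₀⁴) = 0.672×5.670×10⁻⁸×0.0116547×(5.41⁴ − 25.1⁴).
T⁴ − T₀⁴ = 856.622 − 3.96913×10⁵ = -3.96056×10⁵ K⁴, so P_net = -1.76×10⁻⁴ W — negative, meaning a net gain of 1.76×10⁻⁴ W.

Net gain ≈ 1.76×10⁻⁴ W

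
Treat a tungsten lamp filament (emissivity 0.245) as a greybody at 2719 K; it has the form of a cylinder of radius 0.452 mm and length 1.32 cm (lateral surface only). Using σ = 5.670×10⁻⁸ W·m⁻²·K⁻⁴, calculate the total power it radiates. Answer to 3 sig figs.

P ≈ 28.5 W

Lateral area A = 2πrL = 2π×4.52×10⁻⁴×0.0132 = 3.74880×10⁻⁵ m².
P = εσAT⁴ = 0.245 × 5.670×10⁻⁸ × 3.74880×10⁻⁵ × (2719)⁴ = 28.5 W.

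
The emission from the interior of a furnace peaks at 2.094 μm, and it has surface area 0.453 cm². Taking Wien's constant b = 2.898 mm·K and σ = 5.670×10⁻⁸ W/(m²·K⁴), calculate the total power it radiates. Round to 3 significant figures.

P ≈ 9.42 W

Wien's law: T = b/λ_max = 2.898×10⁻³/2.094×10⁻⁶ = 1383.95 K.
Area A = 0.453 cm² = 4.53×10⁻⁵ m².
Then P = σAT⁴ = 5.670×10⁻⁸×4.53×10⁻⁵×(1383.95)⁴ = 9.42 W.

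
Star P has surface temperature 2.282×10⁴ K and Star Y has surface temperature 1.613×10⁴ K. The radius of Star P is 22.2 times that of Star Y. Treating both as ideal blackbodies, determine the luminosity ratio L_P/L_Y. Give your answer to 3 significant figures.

L ∝ R²T⁴, so L_P/L_Y = (R_P/R_Y)²(T_P/T_Y)⁴ = (22.2)² × (2.282×10⁴/1.613×10⁴)⁴ = 492.84 × 4.00613 = 1.97×10³.

L_P/L_Y ≈ 1.97×10³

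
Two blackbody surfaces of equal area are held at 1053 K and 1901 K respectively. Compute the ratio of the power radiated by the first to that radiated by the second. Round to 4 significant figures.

P₁/P₂ ≈ 0.09414

With equal areas, P₁/P₂ = (T₁/T₂)⁴ = (1053/1901)⁴ = 0.09414.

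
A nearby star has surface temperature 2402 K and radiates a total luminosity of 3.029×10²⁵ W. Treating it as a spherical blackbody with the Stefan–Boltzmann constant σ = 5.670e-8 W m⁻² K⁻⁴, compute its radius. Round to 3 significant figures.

R ≈ 1.13×10⁹ m

L = 4πR²σT⁴ ⇒ R = √(L/(4πσT⁴)).
σT⁴ = 1.88745×10⁶ W/m², so R = √(3.029×10²⁵/(4π×1.88745×10⁶)) = 1.13×10⁹ m.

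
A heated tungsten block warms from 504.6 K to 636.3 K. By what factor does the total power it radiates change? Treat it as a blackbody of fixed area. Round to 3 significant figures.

P ∝ T⁴, so P₂/P₁ = (T₂/T₁)⁴ = (636.3/504.6)⁴ = (1.26100)⁴ = 2.53.

P₂/P₁ ≈ 2.53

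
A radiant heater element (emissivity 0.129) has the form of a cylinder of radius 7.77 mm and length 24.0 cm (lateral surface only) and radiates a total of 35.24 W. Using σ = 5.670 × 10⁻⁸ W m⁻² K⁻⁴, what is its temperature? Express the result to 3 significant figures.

Lateral area A = 2πrL = 2π×7.77×10⁻³×0.240 = 0.0117169 m².
P = εσAT⁴ ⇒ T = (P/(εσA))^(1/4) = (35.24/(0.129×5.670×10⁻⁸×0.0117169))^(1/4) = 801 K.

T ≈ 801 K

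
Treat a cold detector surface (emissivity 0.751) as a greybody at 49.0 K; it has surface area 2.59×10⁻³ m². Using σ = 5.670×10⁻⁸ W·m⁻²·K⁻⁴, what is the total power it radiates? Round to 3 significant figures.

P ≈ 6.36×10⁻⁴ W

Area A = 2.59×10⁻³ m².
P = εσAT⁴ = 0.751 × 5.670×10⁻⁸ × 2.59×10⁻³ × (49.0)⁴ = 6.36×10⁻⁴ W.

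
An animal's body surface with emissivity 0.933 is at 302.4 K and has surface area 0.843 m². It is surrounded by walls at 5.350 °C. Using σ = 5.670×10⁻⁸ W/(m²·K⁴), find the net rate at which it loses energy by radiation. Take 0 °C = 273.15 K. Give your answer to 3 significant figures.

Surroundings: T = 5.350 °C + 273.15 = 278.500 K.
Area A = 0.843 m².
Net radiated power P_net = εσA(T⁴ − T₀⁴) = 0.933×5.670×10⁻⁸×0.843×(302.4⁴ − 278.500⁴).
T⁴ − T₀⁴ = 8.36233×10⁹ − 6.01590×10⁹ = 2.34643×10⁹ K⁴, so P_net = 105 W.

Net loss ≈ 105 W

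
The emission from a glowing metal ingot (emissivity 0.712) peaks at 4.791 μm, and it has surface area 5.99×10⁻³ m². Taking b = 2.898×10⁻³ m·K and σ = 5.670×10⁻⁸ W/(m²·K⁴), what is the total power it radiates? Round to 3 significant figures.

P ≈ 32.4 W

Wien's law: T = b/λ_max = 2.898×10⁻³/4.791×10⁻⁶ = 604.884 K.
Area A = 5.99×10⁻³ m².
Then P = εσAT⁴ = 0.712×5.670×10⁻⁸×5.99×10⁻³×(604.884)⁴ = 32.4 W.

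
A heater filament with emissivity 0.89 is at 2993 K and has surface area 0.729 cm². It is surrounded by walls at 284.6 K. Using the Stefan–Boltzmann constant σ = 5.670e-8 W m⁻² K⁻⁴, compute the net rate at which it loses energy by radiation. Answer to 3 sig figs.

Net loss ≈ 295 W

Area A = 0.729 cm² = 7.29×10⁻⁵ m².
Net radiated power P_net = εσA(T⁴ − T₀⁴) = 0.89×5.670×10⁻⁸×7.29×10⁻⁵×(2993⁴ − 284.6⁴).
T⁴ − T₀⁴ = 8.02466×10¹³ − 6.56054×10⁹ = 8.02400×10¹³ K⁴, so P_net = 295 W.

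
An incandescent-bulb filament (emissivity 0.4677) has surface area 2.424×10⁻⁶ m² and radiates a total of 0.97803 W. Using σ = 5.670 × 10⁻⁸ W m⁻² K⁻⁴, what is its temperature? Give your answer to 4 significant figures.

Area A = 2.424×10⁻⁶ m².
P = εσAT⁴ ⇒ T = (P/(εσA))^(1/4) = (0.97803/(0.4677×5.670×10⁻⁸×2.424×10⁻⁶))^(1/4) = 1975 K.

T ≈ 1975 K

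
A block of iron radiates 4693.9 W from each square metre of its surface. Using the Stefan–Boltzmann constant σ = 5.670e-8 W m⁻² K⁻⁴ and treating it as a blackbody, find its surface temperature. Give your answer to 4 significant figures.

T ≈ 536.4 K

I = σT⁴, so T = (I/σ)^(1/4) = (4693.9/(5.670×10⁻⁸))^(1/4) = 536.4 K.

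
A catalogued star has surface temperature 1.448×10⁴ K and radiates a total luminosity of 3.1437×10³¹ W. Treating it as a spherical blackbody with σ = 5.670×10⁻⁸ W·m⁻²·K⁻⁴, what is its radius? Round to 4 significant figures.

L = 4πR²σT⁴ ⇒ R = √(L/(4πσT⁴)).
σT⁴ = 2.49263×10⁹ W/m², so R = √(3.1437×10³¹/(4π×2.49263×10⁹)) = 3.168×10¹⁰ m.

R ≈ 3.168×10¹⁰ m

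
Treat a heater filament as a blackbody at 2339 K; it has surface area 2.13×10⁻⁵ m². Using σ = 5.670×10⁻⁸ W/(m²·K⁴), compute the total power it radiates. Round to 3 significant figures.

P ≈ 36.1 W

Area A = 2.13×10⁻⁵ m².
P = σAT⁴ = 5.670×10⁻⁸ × 2.13×10⁻⁵ × (2339)⁴ = 36.1 W.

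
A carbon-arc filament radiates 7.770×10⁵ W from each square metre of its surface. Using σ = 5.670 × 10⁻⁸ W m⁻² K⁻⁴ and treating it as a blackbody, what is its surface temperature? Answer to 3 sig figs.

T ≈ 1.92×10³ K

I = σT⁴, so T = (I/σ)^(1/4) = (7.770×10⁵/(5.670×10⁻⁸))^(1/4) = 1.92×10³ K.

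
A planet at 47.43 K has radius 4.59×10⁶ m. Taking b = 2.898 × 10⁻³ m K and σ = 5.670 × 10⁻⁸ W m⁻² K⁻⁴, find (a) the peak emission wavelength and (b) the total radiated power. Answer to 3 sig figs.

(a) λ_max = b/T = 2.898×10⁻³/47.43 = 6.110×10⁻⁵ m = 61.1 μm.
Surface area A = 4πR² = 4π(4.59×10⁶ m)² = 2.64750×10¹⁴ m².
(b) P = σAT⁴ = 5.670×10⁻⁸×2.64750×10¹⁴×(47.43)⁴ = 7.60×10¹³ W.

λ_max ≈ 61.1 μm; P ≈ 7.60×10¹³ W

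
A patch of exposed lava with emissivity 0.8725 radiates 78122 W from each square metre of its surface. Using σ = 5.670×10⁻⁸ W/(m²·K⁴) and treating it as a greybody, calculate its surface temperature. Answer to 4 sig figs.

I = εσT⁴, so T = (I/εσ)^(1/4) = (78122/(0.8725×5.670×10⁻⁸))^(1/4) = 1121 K.

T ≈ 1121 K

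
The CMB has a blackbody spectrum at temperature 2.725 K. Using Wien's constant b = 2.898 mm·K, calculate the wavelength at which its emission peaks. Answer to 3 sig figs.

Wien's displacement law: λ_max = b/T = (2.898×10⁻³ m·K)/(2.725 K) = 1.063×10⁻³ m.
That is 1.06×10⁻³ m, in the microwave range.

λ_max ≈ 1.06×10⁻³ m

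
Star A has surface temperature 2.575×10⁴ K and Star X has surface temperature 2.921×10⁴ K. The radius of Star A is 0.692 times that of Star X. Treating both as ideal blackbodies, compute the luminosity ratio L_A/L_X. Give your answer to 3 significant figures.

L ∝ R²T⁴, so L_A/L_X = (R_A/R_X)²(T_A/T_X)⁴ = (0.692)² × (2.575×10⁴/2.921×10⁴)⁴ = 0.478864 × 0.603925 = 0.289.

L_A/L_X ≈ 0.289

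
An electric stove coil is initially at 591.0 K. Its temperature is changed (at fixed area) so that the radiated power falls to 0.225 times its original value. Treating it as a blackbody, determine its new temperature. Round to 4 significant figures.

P ∝ T⁴, so T₂/T₁ = (P₂/P₁)^(1/4) = (0.225)^(1/4) = 0.688725.
T₂ = 591.0 × 0.688725 = 407.0 K.

T₂ ≈ 407.0 K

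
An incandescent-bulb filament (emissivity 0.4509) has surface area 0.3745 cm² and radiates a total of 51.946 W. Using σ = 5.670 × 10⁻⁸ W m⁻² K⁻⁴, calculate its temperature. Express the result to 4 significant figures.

Area A = 0.3745 cm² = 3.745×10⁻⁵ m².
P = εσAT⁴ ⇒ T = (P/(εσA))^(1/4) = (51.946/(0.4509×5.670×10⁻⁸×3.745×10⁻⁵))^(1/4) = 2714 K.

T ≈ 2714 K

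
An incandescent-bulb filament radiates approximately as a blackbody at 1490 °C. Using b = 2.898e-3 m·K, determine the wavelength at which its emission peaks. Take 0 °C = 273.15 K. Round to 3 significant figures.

λ_max ≈ 1.64×10³ nm

T = 1490 °C + 273.15 = 1763.15 K.
Wien's displacement law: λ_max = b/T = (2.898×10⁻³ m·K)/(1763.15 K) = 1.644×10⁻⁶ m.
That is 1.64×10³ nm, in the infrared range.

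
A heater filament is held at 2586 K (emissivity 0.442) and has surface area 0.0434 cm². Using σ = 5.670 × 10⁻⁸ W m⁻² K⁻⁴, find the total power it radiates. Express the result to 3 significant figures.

P ≈ 4.86 W

Area A = 0.0434 cm² = 4.34×10⁻⁶ m².
P = εσAT⁴ = 0.442 × 5.670×10⁻⁸ × 4.34×10⁻⁶ × (2586)⁴ = 4.86 W.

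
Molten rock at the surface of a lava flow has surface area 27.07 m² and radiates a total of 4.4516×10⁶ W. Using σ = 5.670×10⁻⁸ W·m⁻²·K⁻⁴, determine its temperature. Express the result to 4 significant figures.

T ≈ 1305 K

Area A = 27.07 m².
P = σAT⁴ ⇒ T = (P/(σA))^(1/4) = (4.4516×10⁶/(5.670×10⁻⁸×27.07))^(1/4) = 1305 K.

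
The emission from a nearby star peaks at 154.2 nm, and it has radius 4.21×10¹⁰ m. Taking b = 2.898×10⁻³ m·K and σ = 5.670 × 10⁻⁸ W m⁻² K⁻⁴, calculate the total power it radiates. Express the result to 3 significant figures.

P ≈ 1.58×10³² W

Wien's law: T = b/λ_max = 2.898×10⁻³/1.542×10⁻⁷ = 18793.8 K.
Surface area A = 4πR² = 4π(4.21×10¹⁰ m)² = 2.22728×10²² m².
Then P = σAT⁴ = 5.670×10⁻⁸×2.22728×10²²×(18793.8)⁴ = 1.58×10³² W.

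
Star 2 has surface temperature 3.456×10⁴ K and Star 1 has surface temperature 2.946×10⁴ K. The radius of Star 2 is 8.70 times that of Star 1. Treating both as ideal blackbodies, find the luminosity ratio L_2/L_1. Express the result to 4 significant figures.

L ∝ R²T⁴, so L_2/L_1 = (R_2/R_1)²(T_2/T_1)⁴ = (8.70)² × (3.456×10⁴/2.946×10⁴)⁴ = 75.69 × 1.89393 = 143.4.

L_2/L_1 ≈ 143.4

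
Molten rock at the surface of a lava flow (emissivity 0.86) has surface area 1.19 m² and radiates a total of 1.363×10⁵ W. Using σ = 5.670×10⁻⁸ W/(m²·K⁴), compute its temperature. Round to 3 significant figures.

Area A = 1.19 m².
P = εσAT⁴ ⇒ T = (P/(εσA))^(1/4) = (1.363×10⁵/(0.86×5.670×10⁻⁸×1.19))^(1/4) = 1.24×10³ K.

T ≈ 1.24×10³ K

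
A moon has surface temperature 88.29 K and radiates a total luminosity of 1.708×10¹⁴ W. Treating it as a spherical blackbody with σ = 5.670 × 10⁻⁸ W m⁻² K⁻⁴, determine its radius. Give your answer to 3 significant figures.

R ≈ 1.99×10⁶ m

L = 4πR²σT⁴ ⇒ R = √(L/(4πσT⁴)).
σT⁴ = 3.44532 W/m², so R = √(1.708×10¹⁴/(4π×3.44532)) = 1.99×10⁶ m.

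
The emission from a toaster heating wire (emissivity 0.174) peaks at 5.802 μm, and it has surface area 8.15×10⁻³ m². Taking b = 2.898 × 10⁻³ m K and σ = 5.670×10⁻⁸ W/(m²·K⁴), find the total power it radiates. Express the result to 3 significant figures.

Wien's law: T = b/λ_max = 2.898×10⁻³/5.802×10⁻⁶ = 499.483 K.
Area A = 8.15×10⁻³ m².
Then P = εσAT⁴ = 0.174×5.670×10⁻⁸×8.15×10⁻³×(499.483)⁴ = 5.00 W.

P ≈ 5.00 W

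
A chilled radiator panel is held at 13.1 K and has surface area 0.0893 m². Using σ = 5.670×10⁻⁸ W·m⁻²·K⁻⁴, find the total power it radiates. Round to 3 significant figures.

P ≈ 1.49×10⁻⁴ W

Area A = 0.0893 m².
P = σAT⁴ = 5.670×10⁻⁸ × 0.0893 × (13.1)⁴ = 1.49×10⁻⁴ W.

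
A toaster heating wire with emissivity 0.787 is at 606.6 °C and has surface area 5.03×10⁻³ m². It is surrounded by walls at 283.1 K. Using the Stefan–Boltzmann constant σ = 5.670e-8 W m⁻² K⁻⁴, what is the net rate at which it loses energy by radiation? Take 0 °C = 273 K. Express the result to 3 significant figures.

Net loss ≈ 133 W

T = 606.6 °C + 273 = 879.6 K.
Area A = 5.03×10⁻³ m².
Net radiated power P_net = εσA(T⁴ − T₀⁴) = 0.787×5.670×10⁻⁸×5.03×10⁻³×(879.6⁴ − 283.1⁴).
T⁴ − T₀⁴ = 5.98606×10¹¹ − 6.42332×10⁹ = 5.92183×10¹¹ K⁴, so P_net = 133 W.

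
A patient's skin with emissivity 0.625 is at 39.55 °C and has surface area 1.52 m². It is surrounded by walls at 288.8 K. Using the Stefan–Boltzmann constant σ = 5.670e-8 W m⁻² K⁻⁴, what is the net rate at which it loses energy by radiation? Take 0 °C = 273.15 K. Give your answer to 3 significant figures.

T = 39.55 °C + 273.15 = 312.70 K.
Area A = 1.52 m².
Net radiated power P_net = εσA(T⁴ − T₀⁴) = 0.625×5.670×10⁻⁸×1.52×(312.70⁴ − 288.8⁴).
T⁴ − T₀⁴ = 9.56118×10⁹ − 6.95647×10⁹ = 2.60471×10⁹ K⁴, so P_net = 140 W.

Net loss ≈ 140 W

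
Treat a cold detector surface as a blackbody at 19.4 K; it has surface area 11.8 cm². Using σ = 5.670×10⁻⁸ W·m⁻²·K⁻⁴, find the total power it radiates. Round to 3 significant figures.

P ≈ 9.48×10⁻⁶ W

Area A = 11.8 cm² = 1.18×10⁻³ m².
P = σAT⁴ = 5.670×10⁻⁸ × 1.18×10⁻³ × (19.4)⁴ = 9.48×10⁻⁶ W.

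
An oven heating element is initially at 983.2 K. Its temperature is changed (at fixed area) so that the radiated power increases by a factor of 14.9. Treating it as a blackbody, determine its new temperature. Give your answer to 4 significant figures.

T₂ ≈ 1932 K

P ∝ T⁴, so T₂/T₁ = (P₂/P₁)^(1/4) = (14.9)^(1/4) = 1.96470.
T₂ = 983.2 × 1.96470 = 1932 K.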